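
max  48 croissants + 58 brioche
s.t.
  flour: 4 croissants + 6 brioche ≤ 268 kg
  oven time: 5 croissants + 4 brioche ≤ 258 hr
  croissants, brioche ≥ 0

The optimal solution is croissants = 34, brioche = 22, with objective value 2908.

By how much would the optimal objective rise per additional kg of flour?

Check each constraint at x*: flour 268/268 (tight); oven time 258/258 (tight).
Dual feasibility on the basic columns requires 4·y_flour + 5·y_oven time = 48, 6·y_flour + 4·y_oven time = 58.
→ y_flour = 7 and y_oven time = 4.
Shadow price of flour = 7.

7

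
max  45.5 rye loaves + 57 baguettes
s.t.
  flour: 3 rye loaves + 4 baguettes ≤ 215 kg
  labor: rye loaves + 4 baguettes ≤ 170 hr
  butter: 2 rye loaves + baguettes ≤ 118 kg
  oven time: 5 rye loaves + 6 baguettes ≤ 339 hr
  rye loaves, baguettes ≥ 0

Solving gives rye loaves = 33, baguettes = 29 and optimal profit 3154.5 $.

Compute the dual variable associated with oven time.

At the optimum: flour uses 215 of 215 (binding); labor uses 149 of 170 (slack = 21); butter uses 95 of 118 (slack = 23); oven time uses 339 of 339 (binding).
Slack constraints have shadow price 0 (complementary slackness).
The binding rows give the dual system: 3·y_flour + 5·y_oven time = 45.5 and 4·y_flour + 6·y_oven time = 57.
→ y_flour = 6 and y_oven time = 5.5.
Shadow price of oven time = 5.5.

5.5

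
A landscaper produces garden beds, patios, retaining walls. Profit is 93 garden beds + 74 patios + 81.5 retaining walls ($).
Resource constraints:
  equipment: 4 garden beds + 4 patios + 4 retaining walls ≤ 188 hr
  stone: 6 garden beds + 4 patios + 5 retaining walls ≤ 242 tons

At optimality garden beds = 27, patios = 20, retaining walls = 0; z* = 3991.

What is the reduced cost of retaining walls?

-2

Check each constraint at x*: equipment 188/188 (tight); stone 242/242 (tight).
The binding rows give the dual system: 4·y_equipment + 6·y_stone = 93 and 4·y_equipment + 4·y_stone = 74.
This yields shadow prices y_equipment = 9, y_stone = 9.5.
Reduced cost of retaining walls: c₃ − yᵀa₃ = 81.5 − (9·4 + 9.5·5) = 81.5 − 83.5 = -2.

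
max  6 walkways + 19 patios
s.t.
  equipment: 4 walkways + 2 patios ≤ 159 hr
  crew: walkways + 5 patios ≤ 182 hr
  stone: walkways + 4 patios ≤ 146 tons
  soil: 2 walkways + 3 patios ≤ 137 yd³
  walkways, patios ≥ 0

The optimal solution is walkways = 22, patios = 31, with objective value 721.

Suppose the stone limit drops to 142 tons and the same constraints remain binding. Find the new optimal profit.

705

Binding: stone and soil. Non-binding: equipment (9 unused), crew (5 unused).
Since equipment, crew are not tight, their duals are 0.
The binding rows give the dual system: 1·y_stone + 2·y_soil = 6 and 4·y_stone + 3·y_soil = 19.
→ y_stone = 4 and y_soil = 1.
Δz = y_stone·Δb = 4 × (-4) = -16, so new z* = 721 − 16 = 705.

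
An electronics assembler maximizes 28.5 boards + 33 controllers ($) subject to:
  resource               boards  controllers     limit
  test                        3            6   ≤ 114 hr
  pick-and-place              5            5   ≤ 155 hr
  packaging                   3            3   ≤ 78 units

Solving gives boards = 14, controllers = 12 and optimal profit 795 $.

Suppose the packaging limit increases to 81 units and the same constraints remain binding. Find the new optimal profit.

819

Binding: test and packaging. Non-binding: pick-and-place (25 unused).
By complementary slackness, y = 0 for the non-binding constraint.
Dual feasibility on the basic columns requires 3·y_test + 3·y_packaging = 28.5, 6·y_test + 3·y_packaging = 33.
This yields shadow prices y_test = 1.5, y_packaging = 8.
Δz = y_packaging·Δb = 8 × (3) = 24, so new z* = 795 + 24 = 819.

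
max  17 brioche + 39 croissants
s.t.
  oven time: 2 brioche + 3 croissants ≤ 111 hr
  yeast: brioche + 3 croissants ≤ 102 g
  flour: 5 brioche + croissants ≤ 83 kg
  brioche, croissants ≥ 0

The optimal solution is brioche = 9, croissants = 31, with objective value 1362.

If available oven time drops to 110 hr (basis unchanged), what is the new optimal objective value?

1358

At the optimum: oven time uses 111 of 111 (binding); yeast uses 102 of 102 (binding); flour uses 76 of 83 (slack = 7).
Slack constraints have shadow price 0 (complementary slackness).
From A_Bᵀ y = c: 2·y_oven time + 1·y_yeast = 17; 3·y_oven time + 3·y_yeast = 39.
→ y_oven time = 4 and y_yeast = 9.
Δz = y_oven time·Δb = 4 × (-1) = -4, so new z* = 1362 − 4 = 1358.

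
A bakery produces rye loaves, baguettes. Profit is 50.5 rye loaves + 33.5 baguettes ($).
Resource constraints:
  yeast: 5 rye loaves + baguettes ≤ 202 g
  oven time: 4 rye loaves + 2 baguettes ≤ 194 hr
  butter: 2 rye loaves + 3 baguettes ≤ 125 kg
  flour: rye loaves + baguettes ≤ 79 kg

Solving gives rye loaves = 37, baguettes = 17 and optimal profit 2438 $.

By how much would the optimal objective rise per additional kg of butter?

Binding: yeast and butter. Non-binding: oven time (12 unused), flour (25 unused).
By complementary slackness, y = 0 for the non-binding constraints.
Dual feasibility on the basic columns requires 5·y_yeast + 2·y_butter = 50.5, 1·y_yeast + 3·y_butter = 33.5.
Solving: y_yeast = 6.5, y_butter = 9.
Shadow price of butter = 9.

9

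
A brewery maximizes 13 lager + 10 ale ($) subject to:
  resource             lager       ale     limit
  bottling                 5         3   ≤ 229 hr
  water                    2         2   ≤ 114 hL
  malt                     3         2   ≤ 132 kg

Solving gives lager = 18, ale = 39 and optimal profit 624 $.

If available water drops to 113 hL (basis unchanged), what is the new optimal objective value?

622

Check each constraint at x*: bottling 207/229 (slack 22); water 114/114 (tight); malt 132/132 (tight).
Since bottling is not tight, its dual is 0.
Dual feasibility on the basic columns requires 2·y_water + 3·y_malt = 13, 2·y_water + 2·y_malt = 10.
→ y_water = 2 and y_malt = 3.
Δz = y_water·Δb = 2 × (-1) = -2, so new z* = 624 − 2 = 622.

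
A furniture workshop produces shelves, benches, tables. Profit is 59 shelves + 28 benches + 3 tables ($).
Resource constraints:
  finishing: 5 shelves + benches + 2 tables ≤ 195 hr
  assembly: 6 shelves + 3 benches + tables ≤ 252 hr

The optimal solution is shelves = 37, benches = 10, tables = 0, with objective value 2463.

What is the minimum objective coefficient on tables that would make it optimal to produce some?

11

Check each constraint at x*: finishing 195/195 (tight); assembly 252/252 (tight).
Dual feasibility on the basic columns requires 5·y_finishing + 6·y_assembly = 59, 1·y_finishing + 3·y_assembly = 28.
This yields shadow prices y_finishing = 1, y_assembly = 9.
tables enters the basis when its profit ≥ yᵀa₃ = 1·2 + 9·1 = 11.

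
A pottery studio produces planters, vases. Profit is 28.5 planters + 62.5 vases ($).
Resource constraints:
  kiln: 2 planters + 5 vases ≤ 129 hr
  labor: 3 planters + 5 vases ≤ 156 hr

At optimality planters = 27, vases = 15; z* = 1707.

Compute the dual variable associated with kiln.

Check each constraint at x*: kiln 129/129 (tight); labor 156/156 (tight).
Dual feasibility on the basic columns requires 2·y_kiln + 3·y_labor = 28.5, 5·y_kiln + 5·y_labor = 62.5.
This yields shadow prices y_kiln = 9, y_labor = 3.5.
Shadow price of kiln = 9.

9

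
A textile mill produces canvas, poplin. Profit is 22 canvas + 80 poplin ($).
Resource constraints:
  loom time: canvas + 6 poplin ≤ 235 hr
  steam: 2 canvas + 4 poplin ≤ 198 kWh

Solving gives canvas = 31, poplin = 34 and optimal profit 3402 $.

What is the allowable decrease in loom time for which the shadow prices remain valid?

Binding constraints: loom time, steam. The basis is B = [[1,6],[2,4]] with det -8.
Per unit decrease in loom time, x* moves by d = (0.5, -0.25).
The basis stays optimal until poplin reaches 0; allowable decrease = 136 hr.

136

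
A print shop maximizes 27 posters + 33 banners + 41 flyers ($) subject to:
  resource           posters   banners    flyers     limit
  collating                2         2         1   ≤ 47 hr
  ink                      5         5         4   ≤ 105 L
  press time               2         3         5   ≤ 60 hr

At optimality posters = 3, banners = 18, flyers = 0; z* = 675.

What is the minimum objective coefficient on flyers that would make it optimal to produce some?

42

Check each constraint at x*: collating 42/47 (slack 5); ink 105/105 (tight); press time 60/60 (tight).
Since collating is not tight, its dual is 0.
The binding rows give the dual system: 5·y_ink + 2·y_press time = 27 and 5·y_ink + 3·y_press time = 33.
Solving: y_ink = 3, y_press time = 6.
flyers enters the basis when its profit ≥ yᵀa₃ = 3·4 + 6·5 = 42.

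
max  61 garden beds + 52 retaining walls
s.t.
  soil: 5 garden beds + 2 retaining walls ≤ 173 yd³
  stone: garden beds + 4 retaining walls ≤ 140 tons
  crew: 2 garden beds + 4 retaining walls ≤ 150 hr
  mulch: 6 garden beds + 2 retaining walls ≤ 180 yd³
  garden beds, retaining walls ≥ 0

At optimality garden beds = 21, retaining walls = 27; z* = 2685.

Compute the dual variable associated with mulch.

Binding: crew and mulch. Non-binding: soil (14 unused), stone (11 unused).
Since soil, stone are not tight, their duals are 0.
The binding rows give the dual system: 2·y_crew + 6·y_mulch = 61 and 4·y_crew + 2·y_mulch = 52.
This yields shadow prices y_crew = 9.5, y_mulch = 7.
Shadow price of mulch = 7.

7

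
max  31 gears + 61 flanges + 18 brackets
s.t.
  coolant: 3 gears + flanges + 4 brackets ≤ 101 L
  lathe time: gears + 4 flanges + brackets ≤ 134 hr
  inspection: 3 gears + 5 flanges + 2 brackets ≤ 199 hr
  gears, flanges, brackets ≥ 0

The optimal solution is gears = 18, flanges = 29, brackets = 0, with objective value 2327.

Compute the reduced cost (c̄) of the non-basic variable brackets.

Binding: lathe time and inspection. Non-binding: coolant (18 unused).
Since coolant is not tight, its dual is 0.
From A_Bᵀ y = c: 1·y_lathe time + 3·y_inspection = 31; 4·y_lathe time + 5·y_inspection = 61.
Solving: y_lathe time = 4, y_inspection = 9.
Reduced cost of brackets: c₃ − yᵀa₃ = 18 − (4·1 + 9·2) = 18 − 22 = -4.

-4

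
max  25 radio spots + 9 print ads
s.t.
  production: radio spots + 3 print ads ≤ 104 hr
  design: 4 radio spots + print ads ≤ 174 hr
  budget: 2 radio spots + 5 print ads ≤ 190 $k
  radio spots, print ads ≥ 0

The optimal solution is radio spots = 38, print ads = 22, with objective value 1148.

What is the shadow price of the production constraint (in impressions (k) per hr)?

1

Binding: production and design. Non-binding: budget (4 unused).
Slack constraints have shadow price 0 (complementary slackness).
Dual feasibility on the basic columns requires 1·y_production + 4·y_design = 25, 3·y_production + 1·y_design = 9.
Solving: y_production = 1, y_design = 6.
Shadow price of production = 1.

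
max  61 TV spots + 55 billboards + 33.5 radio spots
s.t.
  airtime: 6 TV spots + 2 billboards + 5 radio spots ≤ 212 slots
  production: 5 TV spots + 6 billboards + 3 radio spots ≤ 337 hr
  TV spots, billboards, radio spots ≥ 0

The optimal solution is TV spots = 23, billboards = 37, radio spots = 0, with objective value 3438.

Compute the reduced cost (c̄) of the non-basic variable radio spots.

Check each constraint at x*: airtime 212/212 (tight); production 337/337 (tight).
From A_Bᵀ y = c: 6·y_airtime + 5·y_production = 61; 2·y_airtime + 6·y_production = 55.
This yields shadow prices y_airtime = 3.5, y_production = 8.
Reduced cost of radio spots: c₃ − yᵀa₃ = 33.5 − (3.5·5 + 8·3) = 33.5 − 41.5 = -8.

-8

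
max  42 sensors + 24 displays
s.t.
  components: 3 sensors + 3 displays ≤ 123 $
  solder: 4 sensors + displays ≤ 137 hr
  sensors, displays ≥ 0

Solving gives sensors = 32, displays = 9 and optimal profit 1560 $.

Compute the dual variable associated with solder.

At the optimum: components uses 123 of 123 (binding); solder uses 137 of 137 (binding).
From A_Bᵀ y = c: 3·y_components + 4·y_solder = 42; 3·y_components + 1·y_solder = 24.
This yields shadow prices y_components = 6, y_solder = 6.
Shadow price of solder = 6.

6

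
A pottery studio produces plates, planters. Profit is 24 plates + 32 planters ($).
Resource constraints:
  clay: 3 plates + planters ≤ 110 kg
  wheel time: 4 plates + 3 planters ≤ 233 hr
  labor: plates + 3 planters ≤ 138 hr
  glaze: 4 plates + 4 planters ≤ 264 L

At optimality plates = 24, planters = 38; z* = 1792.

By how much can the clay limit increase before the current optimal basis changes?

16

Binding constraints: clay, labor. The basis is B = [[3,1],[1,3]] with det 8.
Per unit increase in clay, x* moves by d = (0.375, -0.125).
The basis stays optimal until glaze becomes binding; allowable increase = 16 kg.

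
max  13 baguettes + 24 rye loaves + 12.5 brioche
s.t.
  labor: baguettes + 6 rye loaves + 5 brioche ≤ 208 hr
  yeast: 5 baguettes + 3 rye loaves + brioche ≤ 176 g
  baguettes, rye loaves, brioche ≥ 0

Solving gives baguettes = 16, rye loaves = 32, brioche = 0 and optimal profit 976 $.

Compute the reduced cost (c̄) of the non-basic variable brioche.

At the optimum: labor uses 208 of 208 (binding); yeast uses 176 of 176 (binding).
From A_Bᵀ y = c: 1·y_labor + 5·y_yeast = 13; 6·y_labor + 3·y_yeast = 24.
This yields shadow prices y_labor = 3, y_yeast = 2.
Reduced cost of brioche: c₃ − yᵀa₃ = 12.5 − (3·5 + 2·1) = 12.5 − 17 = -4.5.

-4.5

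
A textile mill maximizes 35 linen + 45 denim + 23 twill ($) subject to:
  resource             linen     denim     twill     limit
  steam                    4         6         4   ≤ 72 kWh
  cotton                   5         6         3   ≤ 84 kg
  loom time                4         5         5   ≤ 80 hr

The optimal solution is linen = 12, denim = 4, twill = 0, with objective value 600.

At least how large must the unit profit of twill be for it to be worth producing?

At the optimum: steam uses 72 of 72 (binding); cotton uses 84 of 84 (binding); loom time uses 68 of 80 (slack = 12).
Since loom time is not tight, its dual is 0.
Dual feasibility on the basic columns requires 4·y_steam + 5·y_cotton = 35, 6·y_steam + 6·y_cotton = 45.
→ y_steam = 2.5 and y_cotton = 5.
twill enters the basis when its profit ≥ yᵀa₃ = 2.5·4 + 5·3 = 25.

25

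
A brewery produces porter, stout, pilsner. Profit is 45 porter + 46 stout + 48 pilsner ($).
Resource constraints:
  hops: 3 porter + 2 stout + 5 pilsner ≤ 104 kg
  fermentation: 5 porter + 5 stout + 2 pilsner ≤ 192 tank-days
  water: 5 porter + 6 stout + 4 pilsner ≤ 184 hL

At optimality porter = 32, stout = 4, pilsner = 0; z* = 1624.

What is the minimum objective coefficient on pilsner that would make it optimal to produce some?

Check each constraint at x*: hops 104/104 (tight); fermentation 180/192 (slack 12); water 184/184 (tight).
Slack constraints have shadow price 0 (complementary slackness).
From A_Bᵀ y = c: 3·y_hops + 5·y_water = 45; 2·y_hops + 6·y_water = 46.
→ y_hops = 5 and y_water = 6.
pilsner enters the basis when its profit ≥ yᵀa₃ = 5·5 + 6·4 = 49.

49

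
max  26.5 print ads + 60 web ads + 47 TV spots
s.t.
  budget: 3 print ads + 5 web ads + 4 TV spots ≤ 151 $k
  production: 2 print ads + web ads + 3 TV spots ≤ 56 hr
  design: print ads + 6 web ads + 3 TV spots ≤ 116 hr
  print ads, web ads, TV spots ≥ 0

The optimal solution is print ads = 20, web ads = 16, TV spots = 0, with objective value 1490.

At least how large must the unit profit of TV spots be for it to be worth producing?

Binding: production and design. Non-binding: budget (11 unused).
Slack constraints have shadow price 0 (complementary slackness).
From A_Bᵀ y = c: 2·y_production + 1·y_design = 26.5; 1·y_production + 6·y_design = 60.
Solving: y_production = 9, y_design = 8.5.
TV spots enters the basis when its profit ≥ yᵀa₃ = 9·3 + 8.5·3 = 52.5.

52.5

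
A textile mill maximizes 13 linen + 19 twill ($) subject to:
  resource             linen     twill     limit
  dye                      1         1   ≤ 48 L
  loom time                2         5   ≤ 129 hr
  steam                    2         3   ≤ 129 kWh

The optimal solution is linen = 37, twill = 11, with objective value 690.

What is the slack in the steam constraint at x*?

22

steam used = 2·37 + 3·11 = 107; slack = 129 − 107 = 22.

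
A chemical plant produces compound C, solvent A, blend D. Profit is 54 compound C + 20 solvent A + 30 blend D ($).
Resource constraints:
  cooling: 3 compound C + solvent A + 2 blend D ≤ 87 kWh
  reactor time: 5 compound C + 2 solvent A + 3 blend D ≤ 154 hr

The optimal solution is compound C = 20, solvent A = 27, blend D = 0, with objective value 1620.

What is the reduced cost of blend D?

At the optimum: cooling uses 87 of 87 (binding); reactor time uses 154 of 154 (binding).
The binding rows give the dual system: 3·y_cooling + 5·y_reactor time = 54 and 1·y_cooling + 2·y_reactor time = 20.
This yields shadow prices y_cooling = 8, y_reactor time = 6.
Reduced cost of blend D: c₃ − yᵀa₃ = 30 − (8·2 + 6·3) = 30 − 34 = -4.

-4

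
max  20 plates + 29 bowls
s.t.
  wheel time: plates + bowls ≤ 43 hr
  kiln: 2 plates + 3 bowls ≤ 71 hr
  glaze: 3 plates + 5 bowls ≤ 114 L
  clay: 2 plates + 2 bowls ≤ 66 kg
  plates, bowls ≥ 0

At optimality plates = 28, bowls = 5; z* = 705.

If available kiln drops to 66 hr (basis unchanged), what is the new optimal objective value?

660

At the optimum: wheel time uses 33 of 43 (slack = 10); kiln uses 71 of 71 (binding); glaze uses 109 of 114 (slack = 5); clay uses 66 of 66 (binding).
Slack constraints have shadow price 0 (complementary slackness).
From A_Bᵀ y = c: 2·y_kiln + 2·y_clay = 20; 3·y_kiln + 2·y_clay = 29.
This yields shadow prices y_kiln = 9, y_clay = 1.
Δz = y_kiln·Δb = 9 × (-5) = -45, so new z* = 705 − 45 = 660.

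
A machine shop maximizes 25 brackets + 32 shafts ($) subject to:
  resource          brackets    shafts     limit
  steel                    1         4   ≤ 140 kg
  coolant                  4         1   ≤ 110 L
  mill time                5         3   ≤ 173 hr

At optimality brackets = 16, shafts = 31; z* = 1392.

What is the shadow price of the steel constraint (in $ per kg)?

5

At the optimum: steel uses 140 of 140 (binding); coolant uses 95 of 110 (slack = 15); mill time uses 173 of 173 (binding).
By complementary slackness, y = 0 for the non-binding constraint.
From A_Bᵀ y = c: 1·y_steel + 5·y_mill time = 25; 4·y_steel + 3·y_mill time = 32.
→ y_steel = 5 and y_mill time = 4.
Shadow price of steel = 5.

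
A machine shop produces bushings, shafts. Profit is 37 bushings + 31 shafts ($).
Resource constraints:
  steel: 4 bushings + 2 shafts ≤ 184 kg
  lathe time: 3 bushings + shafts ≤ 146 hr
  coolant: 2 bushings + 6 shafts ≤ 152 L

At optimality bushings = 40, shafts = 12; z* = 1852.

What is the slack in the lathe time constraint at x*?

lathe time used = 3·40 + 1·12 = 132; slack = 146 − 132 = 14.

14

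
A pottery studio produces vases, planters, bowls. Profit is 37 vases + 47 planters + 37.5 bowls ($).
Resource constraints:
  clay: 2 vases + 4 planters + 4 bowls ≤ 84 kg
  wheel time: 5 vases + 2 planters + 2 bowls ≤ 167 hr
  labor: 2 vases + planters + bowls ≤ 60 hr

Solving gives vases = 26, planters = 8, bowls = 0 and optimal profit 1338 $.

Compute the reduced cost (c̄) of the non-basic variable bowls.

Binding: clay and labor. Non-binding: wheel time (21 unused).
Since wheel time is not tight, its dual is 0.
The binding rows give the dual system: 2·y_clay + 2·y_labor = 37 and 4·y_clay + 1·y_labor = 47.
→ y_clay = 9.5 and y_labor = 9.
Reduced cost of bowls: c₃ − yᵀa₃ = 37.5 − (9.5·4 + 9·1) = 37.5 − 47 = -9.5.

-9.5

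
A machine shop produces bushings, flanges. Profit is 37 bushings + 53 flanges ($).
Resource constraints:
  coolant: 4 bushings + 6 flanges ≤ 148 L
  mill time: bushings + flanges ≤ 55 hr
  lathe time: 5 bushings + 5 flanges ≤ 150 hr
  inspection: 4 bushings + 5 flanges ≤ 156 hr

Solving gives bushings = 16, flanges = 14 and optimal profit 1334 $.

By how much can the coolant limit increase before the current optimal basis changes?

32

Binding constraints: coolant, lathe time. The basis is B = [[4,6],[5,5]] with det -10.
Per unit increase in coolant, x* moves by d = (-0.5, 0.5).
The basis stays optimal until bushings reaches 0; allowable increase = 32 L.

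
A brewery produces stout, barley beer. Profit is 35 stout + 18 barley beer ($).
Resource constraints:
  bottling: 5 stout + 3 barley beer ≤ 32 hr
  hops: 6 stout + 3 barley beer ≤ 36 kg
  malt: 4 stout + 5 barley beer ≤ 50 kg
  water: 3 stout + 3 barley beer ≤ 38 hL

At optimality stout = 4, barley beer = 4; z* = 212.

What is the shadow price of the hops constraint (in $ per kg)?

Check each constraint at x*: bottling 32/32 (tight); hops 36/36 (tight); malt 36/50 (slack 14); water 24/38 (slack 14).
Since malt, water are not tight, their duals are 0.
Dual feasibility on the basic columns requires 5·y_bottling + 6·y_hops = 35, 3·y_bottling + 3·y_hops = 18.
This yields shadow prices y_bottling = 1, y_hops = 5.
Shadow price of hops = 5.

5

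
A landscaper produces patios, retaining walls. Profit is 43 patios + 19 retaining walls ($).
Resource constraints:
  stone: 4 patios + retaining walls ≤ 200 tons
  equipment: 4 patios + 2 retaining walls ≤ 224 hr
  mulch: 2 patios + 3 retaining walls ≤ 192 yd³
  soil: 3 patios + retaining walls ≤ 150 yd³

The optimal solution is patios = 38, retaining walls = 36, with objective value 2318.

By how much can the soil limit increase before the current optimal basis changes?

6

Binding constraints: equipment, soil. The basis is B = [[4,2],[3,1]] with det -2.
Per unit increase in soil, x* moves by d = (1, -2).
The basis stays optimal until stone becomes binding; allowable increase = 6 yd³.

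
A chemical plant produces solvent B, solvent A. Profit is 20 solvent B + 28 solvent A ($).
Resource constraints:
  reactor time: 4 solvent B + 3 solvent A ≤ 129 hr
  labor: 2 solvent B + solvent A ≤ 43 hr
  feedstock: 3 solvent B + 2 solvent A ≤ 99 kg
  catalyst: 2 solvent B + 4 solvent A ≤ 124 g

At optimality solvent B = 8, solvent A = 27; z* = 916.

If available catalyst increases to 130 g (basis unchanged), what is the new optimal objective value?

Binding: labor and catalyst. Non-binding: reactor time (16 unused), feedstock (21 unused).
Slack constraints have shadow price 0 (complementary slackness).
From A_Bᵀ y = c: 2·y_labor + 2·y_catalyst = 20; 1·y_labor + 4·y_catalyst = 28.
Solving: y_labor = 4, y_catalyst = 6.
Δz = y_catalyst·Δb = 6 × (6) = 36, so new z* = 916 + 36 = 952.

952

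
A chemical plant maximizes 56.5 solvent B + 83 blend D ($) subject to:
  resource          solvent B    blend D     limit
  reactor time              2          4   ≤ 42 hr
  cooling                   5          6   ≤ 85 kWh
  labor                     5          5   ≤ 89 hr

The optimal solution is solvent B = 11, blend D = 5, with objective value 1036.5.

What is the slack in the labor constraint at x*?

labor used = 5·11 + 5·5 = 80; slack = 89 − 80 = 9.

9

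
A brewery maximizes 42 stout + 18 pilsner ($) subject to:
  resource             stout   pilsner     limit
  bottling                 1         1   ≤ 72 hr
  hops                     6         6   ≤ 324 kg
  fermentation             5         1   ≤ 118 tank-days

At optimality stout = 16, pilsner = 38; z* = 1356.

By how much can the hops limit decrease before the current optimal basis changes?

182.4

Binding constraints: hops, fermentation. The basis is B = [[6,6],[5,1]] with det -24.
Per unit decrease in hops, x* moves by d = (0.0417, -0.2083).
The basis stays optimal until pilsner reaches 0; allowable decrease = 182.4 kg.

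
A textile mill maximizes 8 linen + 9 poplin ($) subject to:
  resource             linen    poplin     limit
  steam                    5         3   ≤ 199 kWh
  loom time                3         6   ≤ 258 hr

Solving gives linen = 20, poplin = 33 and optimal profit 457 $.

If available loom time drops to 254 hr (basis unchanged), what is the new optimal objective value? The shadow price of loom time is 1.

453

Δb = -4, so new z* = 457 + (1)·(-4) = 457 − 4 = 453.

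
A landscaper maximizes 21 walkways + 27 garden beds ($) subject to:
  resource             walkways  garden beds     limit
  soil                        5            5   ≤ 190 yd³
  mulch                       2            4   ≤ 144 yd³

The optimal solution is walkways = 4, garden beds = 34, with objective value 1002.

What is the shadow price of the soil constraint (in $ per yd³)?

Both soil and mulch are binding at x*.
From A_Bᵀ y = c: 5·y_soil + 2·y_mulch = 21; 5·y_soil + 4·y_mulch = 27.
This yields shadow prices y_soil = 3, y_mulch = 3.
Shadow price of soil = 3.

3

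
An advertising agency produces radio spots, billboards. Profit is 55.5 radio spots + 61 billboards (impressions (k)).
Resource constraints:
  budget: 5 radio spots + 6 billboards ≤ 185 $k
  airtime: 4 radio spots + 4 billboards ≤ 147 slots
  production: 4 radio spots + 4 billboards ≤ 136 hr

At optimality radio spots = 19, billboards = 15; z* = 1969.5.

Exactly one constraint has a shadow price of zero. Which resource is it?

airtime

budget: 185/185 (binding)
airtime: 136/147 (slack 11)
production: 136/136 (binding)
By complementary slackness, a constraint with positive slack has shadow price 0 → airtime.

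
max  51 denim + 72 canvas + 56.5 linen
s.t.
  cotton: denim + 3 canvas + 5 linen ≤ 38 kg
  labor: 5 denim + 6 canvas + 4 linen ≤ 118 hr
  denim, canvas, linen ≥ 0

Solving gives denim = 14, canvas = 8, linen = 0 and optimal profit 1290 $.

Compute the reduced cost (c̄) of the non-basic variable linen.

Both cotton and labor are binding at x*.
The binding rows give the dual system: 1·y_cotton + 5·y_labor = 51 and 3·y_cotton + 6·y_labor = 72.
Solving: y_cotton = 6, y_labor = 9.
Reduced cost of linen: c₃ − yᵀa₃ = 56.5 − (6·5 + 9·4) = 56.5 − 66 = -9.5.

-9.5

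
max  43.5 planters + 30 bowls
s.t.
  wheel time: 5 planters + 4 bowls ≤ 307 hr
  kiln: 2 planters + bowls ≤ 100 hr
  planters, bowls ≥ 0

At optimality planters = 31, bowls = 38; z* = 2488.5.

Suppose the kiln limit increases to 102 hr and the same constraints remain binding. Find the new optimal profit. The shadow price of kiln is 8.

2504.5

Δb = 2, so new z* = 2488.5 + (8)·(2) = 2488.5 + 16 = 2504.5.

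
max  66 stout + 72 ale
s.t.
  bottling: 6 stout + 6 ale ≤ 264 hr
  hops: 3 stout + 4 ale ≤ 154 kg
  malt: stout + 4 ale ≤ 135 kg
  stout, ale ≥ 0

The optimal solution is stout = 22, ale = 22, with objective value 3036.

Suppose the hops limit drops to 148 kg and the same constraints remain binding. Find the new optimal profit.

At the optimum: bottling uses 264 of 264 (binding); hops uses 154 of 154 (binding); malt uses 110 of 135 (slack = 25).
Slack constraints have shadow price 0 (complementary slackness).
Dual feasibility on the basic columns requires 6·y_bottling + 3·y_hops = 66, 6·y_bottling + 4·y_hops = 72.
Solving: y_bottling = 8, y_hops = 6.
Δz = y_hops·Δb = 6 × (-6) = -36, so new z* = 3036 − 36 = 3000.

3000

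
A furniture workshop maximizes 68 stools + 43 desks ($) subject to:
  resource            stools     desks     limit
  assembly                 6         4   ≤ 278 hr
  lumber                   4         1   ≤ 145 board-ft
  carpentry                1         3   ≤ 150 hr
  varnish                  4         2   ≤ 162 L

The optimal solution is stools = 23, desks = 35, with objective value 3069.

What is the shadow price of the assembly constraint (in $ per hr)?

9

At the optimum: assembly uses 278 of 278 (binding); lumber uses 127 of 145 (slack = 18); carpentry uses 128 of 150 (slack = 22); varnish uses 162 of 162 (binding).
By complementary slackness, y = 0 for the non-binding constraints.
The binding rows give the dual system: 6·y_assembly + 4·y_varnish = 68 and 4·y_assembly + 2·y_varnish = 43.
→ y_assembly = 9 and y_varnish = 3.5.
Shadow price of assembly = 9.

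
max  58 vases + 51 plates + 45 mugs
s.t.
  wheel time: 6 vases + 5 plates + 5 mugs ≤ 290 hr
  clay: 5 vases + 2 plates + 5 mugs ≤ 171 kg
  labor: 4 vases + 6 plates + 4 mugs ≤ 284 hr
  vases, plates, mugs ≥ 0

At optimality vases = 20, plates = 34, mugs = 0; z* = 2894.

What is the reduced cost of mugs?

Check each constraint at x*: wheel time 290/290 (tight); clay 168/171 (slack 3); labor 284/284 (tight).
Slack constraints have shadow price 0 (complementary slackness).
From A_Bᵀ y = c: 6·y_wheel time + 4·y_labor = 58; 5·y_wheel time + 6·y_labor = 51.
Solving: y_wheel time = 9, y_labor = 1.
Reduced cost of mugs: c₃ − yᵀa₃ = 45 − (9·5 + 1·4) = 45 − 49 = -4.

-4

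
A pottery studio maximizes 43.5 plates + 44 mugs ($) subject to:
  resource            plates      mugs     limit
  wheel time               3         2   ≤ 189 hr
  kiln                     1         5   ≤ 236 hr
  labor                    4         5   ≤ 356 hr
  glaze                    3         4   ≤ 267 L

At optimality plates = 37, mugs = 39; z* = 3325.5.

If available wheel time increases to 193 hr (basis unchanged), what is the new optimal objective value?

3353.5

Check each constraint at x*: wheel time 189/189 (tight); kiln 232/236 (slack 4); labor 343/356 (slack 13); glaze 267/267 (tight).
By complementary slackness, y = 0 for the non-binding constraints.
The binding rows give the dual system: 3·y_wheel time + 3·y_glaze = 43.5 and 2·y_wheel time + 4·y_glaze = 44.
This yields shadow prices y_wheel time = 7, y_glaze = 7.5.
Δz = y_wheel time·Δb = 7 × (4) = 28, so new z* = 3325.5 + 28 = 3353.5.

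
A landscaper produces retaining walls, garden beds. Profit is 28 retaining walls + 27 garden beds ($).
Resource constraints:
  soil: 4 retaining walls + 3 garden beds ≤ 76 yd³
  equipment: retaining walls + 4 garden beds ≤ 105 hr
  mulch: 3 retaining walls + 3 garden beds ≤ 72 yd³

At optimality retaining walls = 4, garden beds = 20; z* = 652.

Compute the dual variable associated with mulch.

8

Check each constraint at x*: soil 76/76 (tight); equipment 84/105 (slack 21); mulch 72/72 (tight).
Slack constraints have shadow price 0 (complementary slackness).
Dual feasibility on the basic columns requires 4·y_soil + 3·y_mulch = 28, 3·y_soil + 3·y_mulch = 27.
Solving: y_soil = 1, y_mulch = 8.
Shadow price of mulch = 8.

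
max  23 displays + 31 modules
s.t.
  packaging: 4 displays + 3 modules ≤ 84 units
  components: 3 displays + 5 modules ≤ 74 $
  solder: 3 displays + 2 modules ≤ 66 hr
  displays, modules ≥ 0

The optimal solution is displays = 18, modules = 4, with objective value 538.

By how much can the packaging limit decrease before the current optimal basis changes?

39.6

Binding constraints: packaging, components. The basis is B = [[4,3],[3,5]] with det 11.
Per unit decrease in packaging, x* moves by d = (-0.4545, 0.2727).
The basis stays optimal until displays reaches 0; allowable decrease = 39.6 units.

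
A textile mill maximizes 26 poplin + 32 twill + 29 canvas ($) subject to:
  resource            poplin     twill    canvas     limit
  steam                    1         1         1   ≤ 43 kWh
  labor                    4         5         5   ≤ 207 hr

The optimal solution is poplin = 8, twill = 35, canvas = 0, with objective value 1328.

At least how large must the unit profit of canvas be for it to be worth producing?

32

At the optimum: steam uses 43 of 43 (binding); labor uses 207 of 207 (binding).
Dual feasibility on the basic columns requires 1·y_steam + 4·y_labor = 26, 1·y_steam + 5·y_labor = 32.
→ y_steam = 2 and y_labor = 6.
canvas enters the basis when its profit ≥ yᵀa₃ = 2·1 + 6·5 = 32.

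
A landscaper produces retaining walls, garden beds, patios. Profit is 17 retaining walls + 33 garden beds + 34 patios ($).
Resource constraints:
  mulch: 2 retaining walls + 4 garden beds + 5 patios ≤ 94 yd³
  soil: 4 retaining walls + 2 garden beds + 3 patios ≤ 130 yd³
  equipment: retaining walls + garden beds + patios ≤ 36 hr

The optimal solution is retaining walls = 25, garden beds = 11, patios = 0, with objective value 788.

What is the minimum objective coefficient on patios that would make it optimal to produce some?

At the optimum: mulch uses 94 of 94 (binding); soil uses 122 of 130 (slack = 8); equipment uses 36 of 36 (binding).
Since soil is not tight, its dual is 0.
The binding rows give the dual system: 2·y_mulch + 1·y_equipment = 17 and 4·y_mulch + 1·y_equipment = 33.
→ y_mulch = 8 and y_equipment = 1.
patios enters the basis when its profit ≥ yᵀa₃ = 8·5 + 1·1 = 41.

41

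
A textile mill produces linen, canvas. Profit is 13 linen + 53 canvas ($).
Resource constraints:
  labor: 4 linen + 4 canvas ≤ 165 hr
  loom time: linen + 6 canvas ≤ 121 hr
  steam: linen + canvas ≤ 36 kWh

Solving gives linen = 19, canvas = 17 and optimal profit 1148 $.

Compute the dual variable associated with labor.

0

Binding: loom time and steam. Non-binding: labor (21 unused).
Since labor is not tight, its dual is 0.
From A_Bᵀ y = c: 1·y_loom time + 1·y_steam = 13; 6·y_loom time + 1·y_steam = 53.
Solving: y_loom time = 8, y_steam = 5.
Shadow price of labor = 0.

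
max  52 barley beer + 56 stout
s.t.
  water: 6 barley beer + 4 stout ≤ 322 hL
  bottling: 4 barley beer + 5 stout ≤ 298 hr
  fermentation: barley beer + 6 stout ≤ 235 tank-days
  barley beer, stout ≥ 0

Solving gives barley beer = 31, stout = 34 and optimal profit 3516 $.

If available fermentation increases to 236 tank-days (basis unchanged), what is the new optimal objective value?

At the optimum: water uses 322 of 322 (binding); bottling uses 294 of 298 (slack = 4); fermentation uses 235 of 235 (binding).
By complementary slackness, y = 0 for the non-binding constraint.
The binding rows give the dual system: 6·y_water + 1·y_fermentation = 52 and 4·y_water + 6·y_fermentation = 56.
→ y_water = 8 and y_fermentation = 4.
Δz = y_fermentation·Δb = 4 × (1) = 4, so new z* = 3516 + 4 = 3520.

3520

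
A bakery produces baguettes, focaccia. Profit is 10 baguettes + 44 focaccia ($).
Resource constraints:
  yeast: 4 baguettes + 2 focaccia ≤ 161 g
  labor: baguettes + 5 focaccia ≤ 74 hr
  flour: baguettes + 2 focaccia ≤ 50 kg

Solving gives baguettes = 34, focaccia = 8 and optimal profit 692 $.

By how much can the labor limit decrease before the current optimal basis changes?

Binding constraints: labor, flour. The basis is B = [[1,5],[1,2]] with det -3.
Per unit decrease in labor, x* moves by d = (0.6667, -0.3333).
The basis stays optimal until yeast becomes binding; allowable decrease = 4.5 hr.

4.5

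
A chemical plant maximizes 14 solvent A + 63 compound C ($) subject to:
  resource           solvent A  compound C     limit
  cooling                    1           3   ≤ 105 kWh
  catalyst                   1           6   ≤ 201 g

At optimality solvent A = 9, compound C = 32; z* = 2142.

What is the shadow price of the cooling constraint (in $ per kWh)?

At the optimum: cooling uses 105 of 105 (binding); catalyst uses 201 of 201 (binding).
The binding rows give the dual system: 1·y_cooling + 1·y_catalyst = 14 and 3·y_cooling + 6·y_catalyst = 63.
Solving: y_cooling = 7, y_catalyst = 7.
Shadow price of cooling = 7.

7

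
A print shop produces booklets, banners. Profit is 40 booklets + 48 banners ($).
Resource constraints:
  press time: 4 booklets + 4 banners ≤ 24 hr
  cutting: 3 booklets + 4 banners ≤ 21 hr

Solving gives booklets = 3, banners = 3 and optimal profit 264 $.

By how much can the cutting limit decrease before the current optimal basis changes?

Binding constraints: press time, cutting. The basis is B = [[4,4],[3,4]] with det 4.
Per unit decrease in cutting, x* moves by d = (1, -1).
The basis stays optimal until banners reaches 0; allowable decrease = 3 hr.

3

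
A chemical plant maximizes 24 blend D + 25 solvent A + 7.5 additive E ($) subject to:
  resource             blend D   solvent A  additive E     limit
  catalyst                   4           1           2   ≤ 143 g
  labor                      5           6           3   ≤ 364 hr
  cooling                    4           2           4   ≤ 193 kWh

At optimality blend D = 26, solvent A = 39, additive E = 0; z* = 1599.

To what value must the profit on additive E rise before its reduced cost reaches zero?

Binding: catalyst and labor. Non-binding: cooling (11 unused).
By complementary slackness, y = 0 for the non-binding constraint.
Dual feasibility on the basic columns requires 4·y_catalyst + 5·y_labor = 24, 1·y_catalyst + 6·y_labor = 25.
Solving: y_catalyst = 1, y_labor = 4.
additive E enters the basis when its profit ≥ yᵀa₃ = 1·2 + 4·3 = 14.

14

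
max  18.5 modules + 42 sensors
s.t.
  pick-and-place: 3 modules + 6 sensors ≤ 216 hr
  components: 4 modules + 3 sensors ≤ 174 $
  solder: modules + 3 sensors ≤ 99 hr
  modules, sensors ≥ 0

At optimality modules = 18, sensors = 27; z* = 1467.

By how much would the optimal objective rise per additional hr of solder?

5

Binding: pick-and-place and solder. Non-binding: components (21 unused).
By complementary slackness, y = 0 for the non-binding constraint.
From A_Bᵀ y = c: 3·y_pick-and-place + 1·y_solder = 18.5; 6·y_pick-and-place + 3·y_solder = 42.
This yields shadow prices y_pick-and-place = 4.5, y_solder = 5.
Shadow price of solder = 5.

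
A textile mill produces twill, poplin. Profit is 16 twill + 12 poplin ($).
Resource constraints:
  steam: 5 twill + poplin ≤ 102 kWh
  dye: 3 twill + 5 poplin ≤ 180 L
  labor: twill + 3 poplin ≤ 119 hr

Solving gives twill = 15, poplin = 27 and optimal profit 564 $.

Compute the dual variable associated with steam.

2

At the optimum: steam uses 102 of 102 (binding); dye uses 180 of 180 (binding); labor uses 96 of 119 (slack = 23).
By complementary slackness, y = 0 for the non-binding constraint.
Dual feasibility on the basic columns requires 5·y_steam + 3·y_dye = 16, 1·y_steam + 5·y_dye = 12.
Solving: y_steam = 2, y_dye = 2.
Shadow price of steam = 2.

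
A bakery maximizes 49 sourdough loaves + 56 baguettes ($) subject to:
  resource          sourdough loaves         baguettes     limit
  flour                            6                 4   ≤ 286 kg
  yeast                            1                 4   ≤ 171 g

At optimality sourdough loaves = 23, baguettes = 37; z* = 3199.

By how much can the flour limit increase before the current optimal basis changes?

Binding constraints: flour, yeast. The basis is B = [[6,4],[1,4]] with det 20.
Per unit increase in flour, x* moves by d = (0.2, -0.05).
The basis stays optimal until baguettes reaches 0; allowable increase = 740 kg.

740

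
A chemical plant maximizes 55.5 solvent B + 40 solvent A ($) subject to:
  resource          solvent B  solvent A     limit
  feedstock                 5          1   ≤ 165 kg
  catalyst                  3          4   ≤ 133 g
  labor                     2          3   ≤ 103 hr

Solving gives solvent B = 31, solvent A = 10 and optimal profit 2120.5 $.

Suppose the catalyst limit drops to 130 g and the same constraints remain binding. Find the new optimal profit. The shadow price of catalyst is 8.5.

Δb = -3, so new z* = 2120.5 + (8.5)·(-3) = 2120.5 − 25.5 = 2095.

2095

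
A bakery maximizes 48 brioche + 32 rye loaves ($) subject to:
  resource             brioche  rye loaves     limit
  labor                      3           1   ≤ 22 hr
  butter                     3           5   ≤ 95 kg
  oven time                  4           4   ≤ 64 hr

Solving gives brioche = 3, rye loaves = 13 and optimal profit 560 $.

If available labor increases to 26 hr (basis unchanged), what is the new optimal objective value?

Binding: labor and oven time. Non-binding: butter (21 unused).
Slack constraints have shadow price 0 (complementary slackness).
From A_Bᵀ y = c: 3·y_labor + 4·y_oven time = 48; 1·y_labor + 4·y_oven time = 32.
This yields shadow prices y_labor = 8, y_oven time = 6.
Δz = y_labor·Δb = 8 × (4) = 32, so new z* = 560 + 32 = 592.

592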